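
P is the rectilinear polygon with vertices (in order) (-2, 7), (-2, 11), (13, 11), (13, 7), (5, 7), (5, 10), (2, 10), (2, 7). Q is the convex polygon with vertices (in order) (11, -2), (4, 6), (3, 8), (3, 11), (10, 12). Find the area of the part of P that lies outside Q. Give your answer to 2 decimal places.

28.14

|P| = 51, |P∩Q| = 22.8571.
|P ∖ Q| = |P| − |P∩Q| = 51 − 22.8571 = 28.14.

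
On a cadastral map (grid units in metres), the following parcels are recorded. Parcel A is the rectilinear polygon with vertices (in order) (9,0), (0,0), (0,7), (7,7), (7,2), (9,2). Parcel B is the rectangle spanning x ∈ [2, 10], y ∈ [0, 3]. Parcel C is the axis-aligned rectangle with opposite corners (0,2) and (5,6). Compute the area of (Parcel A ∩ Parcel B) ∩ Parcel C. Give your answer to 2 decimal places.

The region (Parcel A ∩ Parcel B) ∩ Parcel C is the polygon with vertices (2,3), (5,3), (5,2), (2,2).
By the shoelace formula its area is 3.00.

3.00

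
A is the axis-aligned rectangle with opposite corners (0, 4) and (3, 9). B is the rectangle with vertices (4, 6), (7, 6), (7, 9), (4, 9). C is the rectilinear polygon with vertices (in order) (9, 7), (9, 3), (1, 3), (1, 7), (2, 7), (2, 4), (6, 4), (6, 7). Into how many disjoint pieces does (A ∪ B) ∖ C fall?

(A ∪ B) ∖ C splits into 2 disjoint pieces (area 12, area 8).

2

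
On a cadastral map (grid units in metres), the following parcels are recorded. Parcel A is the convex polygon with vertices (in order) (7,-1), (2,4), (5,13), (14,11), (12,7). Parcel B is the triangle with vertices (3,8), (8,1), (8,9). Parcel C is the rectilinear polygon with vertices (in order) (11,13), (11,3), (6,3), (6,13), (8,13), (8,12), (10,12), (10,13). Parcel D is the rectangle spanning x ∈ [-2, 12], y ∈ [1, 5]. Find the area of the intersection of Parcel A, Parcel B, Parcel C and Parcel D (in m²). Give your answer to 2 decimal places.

The intersection is the polygon with vertices (8,3), (6.571,3), (6,3.8), (6,5), (8,5).
By the shoelace formula its area is 3.77.

3.77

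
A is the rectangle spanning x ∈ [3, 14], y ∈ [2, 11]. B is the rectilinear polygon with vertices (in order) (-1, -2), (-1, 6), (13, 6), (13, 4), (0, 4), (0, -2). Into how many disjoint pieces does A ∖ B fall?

1

A ∖ B is a single connected region.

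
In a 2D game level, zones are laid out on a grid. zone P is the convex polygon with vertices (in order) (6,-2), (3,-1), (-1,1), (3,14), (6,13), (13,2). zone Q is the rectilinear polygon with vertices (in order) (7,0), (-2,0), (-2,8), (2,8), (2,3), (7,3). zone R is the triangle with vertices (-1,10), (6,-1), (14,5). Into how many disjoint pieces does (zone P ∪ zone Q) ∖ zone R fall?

(zone P ∪ zone Q) ∖ zone R splits into 2 disjoint pieces (area 54.0119, area 31.4562).

2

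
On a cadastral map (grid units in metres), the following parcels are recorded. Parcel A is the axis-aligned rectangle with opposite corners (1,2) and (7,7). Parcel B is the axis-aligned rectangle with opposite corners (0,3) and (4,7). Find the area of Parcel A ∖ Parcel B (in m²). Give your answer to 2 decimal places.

|Parcel A∩Parcel B|: x∈[1,4], y∈[3,7] → 3·4 = 12.
|Parcel A| = 30.
|Parcel A ∖ Parcel B| = |Parcel A| − |Parcel A∩Parcel B| = 30 − 12 = 18.00.

18.00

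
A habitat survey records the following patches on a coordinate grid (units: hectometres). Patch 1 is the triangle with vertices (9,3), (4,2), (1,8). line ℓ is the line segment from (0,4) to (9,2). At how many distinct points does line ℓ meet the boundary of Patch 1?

2

The segment meets the boundary at (6.632,2.526), (3.375,3.25).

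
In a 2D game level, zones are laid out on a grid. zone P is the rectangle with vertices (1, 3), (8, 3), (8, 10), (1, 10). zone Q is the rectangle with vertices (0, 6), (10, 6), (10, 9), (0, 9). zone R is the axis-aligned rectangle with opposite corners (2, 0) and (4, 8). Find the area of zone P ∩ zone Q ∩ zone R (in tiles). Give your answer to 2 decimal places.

4.00

The intersection is the polygon with vertices (2,6), (2,8), (4,8), (4,6).
By the shoelace formula its area is 4.00.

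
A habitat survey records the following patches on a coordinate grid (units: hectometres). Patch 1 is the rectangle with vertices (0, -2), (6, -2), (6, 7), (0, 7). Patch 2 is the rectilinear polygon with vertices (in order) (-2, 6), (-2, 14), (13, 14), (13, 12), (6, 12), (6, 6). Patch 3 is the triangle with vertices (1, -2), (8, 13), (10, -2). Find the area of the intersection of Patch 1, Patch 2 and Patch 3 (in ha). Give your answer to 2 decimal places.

The intersection is the polygon with vertices (4.733,6), (5.2,7), (6,7), (6,6).
By the shoelace formula its area is 1.03.

1.03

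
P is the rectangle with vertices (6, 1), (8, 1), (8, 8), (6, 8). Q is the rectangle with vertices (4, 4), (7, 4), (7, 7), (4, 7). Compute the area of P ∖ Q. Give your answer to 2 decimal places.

|P∩Q|: x∈[6,7], y∈[4,7] → 1·3 = 3.
|P| = 14.
|P ∖ Q| = |P| − |P∩Q| = 14 − 3 = 11.00.

11.00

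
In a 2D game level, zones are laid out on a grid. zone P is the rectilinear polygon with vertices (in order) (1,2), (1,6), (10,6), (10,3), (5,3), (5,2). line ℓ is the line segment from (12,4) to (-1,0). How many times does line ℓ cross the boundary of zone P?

The segment meets the boundary at (8.75,3), (10,3.385).

2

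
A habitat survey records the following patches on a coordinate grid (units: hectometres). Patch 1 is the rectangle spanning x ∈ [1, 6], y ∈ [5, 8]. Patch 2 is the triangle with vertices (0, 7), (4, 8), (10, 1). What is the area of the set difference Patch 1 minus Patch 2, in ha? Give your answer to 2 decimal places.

5.09

|Patch 1| = 15, |Patch 1∩Patch 2| = 9.9083.
|Patch 1 ∖ Patch 2| = |Patch 1| − |Patch 1∩Patch 2| = 15 − 9.9083 = 5.09.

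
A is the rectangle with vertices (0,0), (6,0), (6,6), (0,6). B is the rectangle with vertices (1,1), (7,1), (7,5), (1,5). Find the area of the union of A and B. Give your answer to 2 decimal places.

By inclusion–exclusion:
Individual areas: |A| = 36, |B| = 24.
|A∩B|: x∈[1,6], y∈[1,5] → 5·4 = 20.
|A ∪ B| = 60 − 20 = 40.00.

40.00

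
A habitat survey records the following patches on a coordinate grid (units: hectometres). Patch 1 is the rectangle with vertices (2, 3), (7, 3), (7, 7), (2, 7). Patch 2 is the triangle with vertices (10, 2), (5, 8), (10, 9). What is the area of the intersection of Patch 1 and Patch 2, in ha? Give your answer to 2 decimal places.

The intersection is the polygon with vertices (7,7), (7,5.6), (5.833,7).
By the shoelace formula its area is 0.82.

0.82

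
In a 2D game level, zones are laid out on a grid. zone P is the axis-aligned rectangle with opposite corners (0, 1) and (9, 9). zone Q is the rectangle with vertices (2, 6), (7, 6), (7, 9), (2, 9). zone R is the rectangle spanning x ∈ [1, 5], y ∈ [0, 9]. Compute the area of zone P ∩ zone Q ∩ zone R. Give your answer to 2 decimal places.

9.00

The intersection is the polygon with vertices (2,6), (2,9), (5,9), (5,6).
By the shoelace formula its area is 9.00.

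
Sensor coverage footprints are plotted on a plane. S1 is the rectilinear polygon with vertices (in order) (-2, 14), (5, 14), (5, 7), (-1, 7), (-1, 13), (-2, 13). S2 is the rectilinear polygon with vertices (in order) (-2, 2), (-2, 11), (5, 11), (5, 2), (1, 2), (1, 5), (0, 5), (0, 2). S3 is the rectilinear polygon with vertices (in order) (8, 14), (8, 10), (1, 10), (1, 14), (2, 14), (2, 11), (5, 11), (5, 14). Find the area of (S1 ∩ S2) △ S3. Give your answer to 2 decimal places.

|S1 ∩ S2| = 24.
|(S1 ∩ S2) ∩ S3| = 4.
|(S1 ∩ S2) △ S3| = 24 + 19 − 8 = 35.00.

35.00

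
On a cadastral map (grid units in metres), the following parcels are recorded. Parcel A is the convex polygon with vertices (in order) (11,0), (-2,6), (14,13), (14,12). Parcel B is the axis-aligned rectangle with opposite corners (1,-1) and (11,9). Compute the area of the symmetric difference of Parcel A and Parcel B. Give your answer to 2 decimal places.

67.66

|Parcel A| = 95, |Parcel B| = 100, |Parcel A∩Parcel B| = 63.6686.
|Parcel A △ Parcel B| = |Parcel A| + |Parcel B| − 2·|Parcel A∩Parcel B| = 95 + 100 − 127.3372 = 67.66.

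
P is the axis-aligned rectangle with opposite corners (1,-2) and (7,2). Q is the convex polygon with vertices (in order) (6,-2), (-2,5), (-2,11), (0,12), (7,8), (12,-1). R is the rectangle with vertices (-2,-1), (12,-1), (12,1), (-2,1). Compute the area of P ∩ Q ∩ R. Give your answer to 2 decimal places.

6.57

The intersection is the polygon with vertices (7,-1), (4.857,-1), (2.571,1), (7,1).
By the shoelace formula its area is 6.57.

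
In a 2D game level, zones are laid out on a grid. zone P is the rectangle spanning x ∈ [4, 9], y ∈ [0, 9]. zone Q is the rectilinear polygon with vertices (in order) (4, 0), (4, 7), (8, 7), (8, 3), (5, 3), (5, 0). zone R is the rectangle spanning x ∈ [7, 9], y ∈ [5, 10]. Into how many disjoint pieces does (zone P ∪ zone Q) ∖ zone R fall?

1

(zone P ∪ zone Q) ∖ zone R is a single connected region.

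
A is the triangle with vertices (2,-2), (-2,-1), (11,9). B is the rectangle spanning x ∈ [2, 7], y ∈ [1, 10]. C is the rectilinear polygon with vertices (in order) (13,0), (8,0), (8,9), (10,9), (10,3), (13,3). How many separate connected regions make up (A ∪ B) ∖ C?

2

(A ∪ B) ∖ C splits into 2 disjoint pieces (area 58.4211, area 0.2265).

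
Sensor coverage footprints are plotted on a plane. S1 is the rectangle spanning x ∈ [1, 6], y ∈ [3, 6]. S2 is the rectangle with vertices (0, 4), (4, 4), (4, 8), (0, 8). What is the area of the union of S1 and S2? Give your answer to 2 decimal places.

25.00

By inclusion–exclusion:
Individual areas: |S1| = 15, |S2| = 16.
|S1∩S2|: x∈[1,4], y∈[4,6] → 3·2 = 6.
|S1 ∪ S2| = 31 − 6 = 25.00.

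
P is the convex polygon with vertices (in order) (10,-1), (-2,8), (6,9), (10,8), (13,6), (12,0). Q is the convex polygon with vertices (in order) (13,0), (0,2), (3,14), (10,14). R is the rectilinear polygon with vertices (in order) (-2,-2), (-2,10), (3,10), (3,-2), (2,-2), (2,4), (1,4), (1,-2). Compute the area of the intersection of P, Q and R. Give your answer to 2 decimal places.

6.28

The intersection is the polygon with vertices (1.613,8.452), (3,8.625), (3,4.25), (0.947,5.79).
By the shoelace formula its area is 6.28.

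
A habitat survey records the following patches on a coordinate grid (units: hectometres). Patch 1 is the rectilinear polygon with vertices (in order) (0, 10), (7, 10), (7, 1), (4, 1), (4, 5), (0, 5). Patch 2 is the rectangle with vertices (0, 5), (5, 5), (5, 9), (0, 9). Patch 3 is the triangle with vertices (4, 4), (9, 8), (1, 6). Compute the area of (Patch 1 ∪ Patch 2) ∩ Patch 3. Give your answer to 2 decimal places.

The region (Patch 1 ∪ Patch 2) ∩ Patch 3 is the polygon with vertices (7,6.4), (4,4), (4,5), (2.5,5), (1,6), (7,7.5).
By the shoelace formula its area is 9.15.

9.15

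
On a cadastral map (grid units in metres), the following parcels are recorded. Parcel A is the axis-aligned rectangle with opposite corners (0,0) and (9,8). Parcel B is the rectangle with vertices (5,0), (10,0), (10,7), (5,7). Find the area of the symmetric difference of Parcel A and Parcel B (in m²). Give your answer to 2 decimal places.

51.00

|Parcel A∩Parcel B|: x∈[5,9], y∈[0,7] → 4·7 = 28.
|Parcel A △ Parcel B| = |Parcel A| + |Parcel B| − 2·|Parcel A∩Parcel B| = 72 + 35 − 56 = 51.00.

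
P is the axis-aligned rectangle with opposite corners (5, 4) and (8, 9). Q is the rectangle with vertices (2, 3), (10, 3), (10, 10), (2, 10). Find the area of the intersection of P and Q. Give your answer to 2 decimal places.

|P∩Q|: x∈[5,8], y∈[4,9] → 3·5 = 15.

15.00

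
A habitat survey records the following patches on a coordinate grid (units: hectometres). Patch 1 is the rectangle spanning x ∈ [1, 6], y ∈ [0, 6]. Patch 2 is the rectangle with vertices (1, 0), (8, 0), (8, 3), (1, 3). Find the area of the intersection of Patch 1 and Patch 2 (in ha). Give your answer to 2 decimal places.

15.00

|Patch 1∩Patch 2|: x∈[1,6], y∈[0,3] → 5·3 = 15.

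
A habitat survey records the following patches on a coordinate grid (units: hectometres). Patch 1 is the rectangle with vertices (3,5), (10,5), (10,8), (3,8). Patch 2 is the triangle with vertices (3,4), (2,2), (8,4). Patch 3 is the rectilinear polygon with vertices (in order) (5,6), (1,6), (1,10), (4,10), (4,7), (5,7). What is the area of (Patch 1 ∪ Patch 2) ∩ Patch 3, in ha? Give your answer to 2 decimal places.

The region (Patch 1 ∪ Patch 2) ∩ Patch 3 is the polygon with vertices (3,8), (4,8), (4,7), (5,7), (5,6), (3,6).
By the shoelace formula its area is 3.00.

3.00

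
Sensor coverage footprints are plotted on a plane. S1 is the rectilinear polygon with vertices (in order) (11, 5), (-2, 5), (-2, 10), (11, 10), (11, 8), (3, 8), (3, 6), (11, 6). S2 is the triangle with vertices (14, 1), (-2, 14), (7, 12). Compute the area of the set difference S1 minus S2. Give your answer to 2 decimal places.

36.98

|S1| = 49, |S1∩S2| = 12.023.
|S1 ∖ S2| = |S1| − |S1∩S2| = 49 − 12.023 = 36.98.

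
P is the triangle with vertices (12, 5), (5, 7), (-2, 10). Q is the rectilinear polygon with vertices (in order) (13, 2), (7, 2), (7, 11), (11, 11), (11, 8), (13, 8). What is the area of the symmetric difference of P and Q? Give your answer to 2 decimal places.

49.71

|P| = 3.5, |Q| = 48, |P∩Q| = 0.8929.
|P △ Q| = |P| + |Q| − 2·|P∩Q| = 3.5 + 48 − 1.7857 = 49.71.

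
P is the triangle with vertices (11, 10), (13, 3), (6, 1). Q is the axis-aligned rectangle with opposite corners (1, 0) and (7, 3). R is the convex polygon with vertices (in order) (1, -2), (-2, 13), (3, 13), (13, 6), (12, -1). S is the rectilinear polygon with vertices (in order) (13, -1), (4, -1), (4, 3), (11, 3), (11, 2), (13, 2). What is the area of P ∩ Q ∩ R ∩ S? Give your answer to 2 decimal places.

The intersection is the polygon with vertices (7,1.286), (6,1), (7,2.8).
By the shoelace formula its area is 0.76.

0.76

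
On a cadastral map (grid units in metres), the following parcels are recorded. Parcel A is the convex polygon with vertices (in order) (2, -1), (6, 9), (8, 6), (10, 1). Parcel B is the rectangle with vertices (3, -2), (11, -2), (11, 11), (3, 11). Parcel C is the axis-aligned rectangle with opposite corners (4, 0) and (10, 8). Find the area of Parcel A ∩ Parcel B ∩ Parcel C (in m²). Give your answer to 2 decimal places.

The intersection is the polygon with vertices (8,6), (10,1), (6,0), (4,0), (4,4), (5.6,8), (6.667,8).
By the shoelace formula its area is 32.47.

32.47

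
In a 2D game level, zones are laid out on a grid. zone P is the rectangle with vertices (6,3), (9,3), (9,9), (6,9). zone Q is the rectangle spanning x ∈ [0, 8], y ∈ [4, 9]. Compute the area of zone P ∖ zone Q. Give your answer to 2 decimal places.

8.00

|zone P∩zone Q|: x∈[6,8], y∈[4,9] → 2·5 = 10.
|zone P| = 18.
|zone P ∖ zone Q| = |zone P| − |zone P∩zone Q| = 18 − 10 = 8.00.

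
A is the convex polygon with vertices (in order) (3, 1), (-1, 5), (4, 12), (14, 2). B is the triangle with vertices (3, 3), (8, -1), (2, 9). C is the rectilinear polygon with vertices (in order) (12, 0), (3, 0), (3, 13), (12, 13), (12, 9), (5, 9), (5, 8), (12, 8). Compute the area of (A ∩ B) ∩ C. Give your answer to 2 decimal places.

The region (A ∩ B) ∩ C is the polygon with vertices (3,3), (3,7.333), (6.603,1.328), (5.245,1.204).
By the shoelace formula its area is 9.17.

9.17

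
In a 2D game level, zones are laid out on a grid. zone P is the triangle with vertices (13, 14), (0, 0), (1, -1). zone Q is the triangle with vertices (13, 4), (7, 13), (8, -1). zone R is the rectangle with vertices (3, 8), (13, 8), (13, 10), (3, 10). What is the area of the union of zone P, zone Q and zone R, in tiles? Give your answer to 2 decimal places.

64.55

By inclusion–exclusion:
Individual areas: |zone P| = 13.5, |zone Q| = 37.5, |zone R| = 20.
|zone P∩zone Q| = 1.4982.
|zone P∩zone R| = 1.2857.
|zone Q∩zone R| = 4.7619.
|zone P∩zone Q∩zone R| = 1.0931.
|zone P ∪ zone Q ∪ zone R| = 71 − 7.5458 + 1.0931 = 64.55.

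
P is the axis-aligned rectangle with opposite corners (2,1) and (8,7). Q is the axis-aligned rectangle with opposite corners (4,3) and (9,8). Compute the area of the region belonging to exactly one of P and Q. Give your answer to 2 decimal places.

|P∩Q|: x∈[4,8], y∈[3,7] → 4·4 = 16.
|P △ Q| = |P| + |Q| − 2·|P∩Q| = 36 + 25 − 32 = 29.00.

29.00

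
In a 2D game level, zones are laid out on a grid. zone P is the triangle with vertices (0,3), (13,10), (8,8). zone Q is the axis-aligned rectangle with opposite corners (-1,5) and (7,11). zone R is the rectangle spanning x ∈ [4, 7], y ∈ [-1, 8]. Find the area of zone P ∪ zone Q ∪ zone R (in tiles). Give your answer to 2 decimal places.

68.89

By inclusion–exclusion:
Individual areas: |zone P| = 4.5, |zone Q| = 48, |zone R| = 27.
|zone P∩zone Q| = 1.6059.
|zone P∩zone R| = 1.4279.
|zone Q∩zone R|: x∈[4,7], y∈[5,8] → 3·3 = 9.
|zone P∩zone Q∩zone R| = 1.4279.
|zone P ∪ zone Q ∪ zone R| = 79.5 − 12.0338 + 1.4279 = 68.89.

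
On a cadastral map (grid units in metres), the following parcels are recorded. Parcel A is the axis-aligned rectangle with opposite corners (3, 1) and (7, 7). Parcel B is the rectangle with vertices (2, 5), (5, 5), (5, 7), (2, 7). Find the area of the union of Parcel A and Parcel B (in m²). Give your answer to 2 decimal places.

26.00

By inclusion–exclusion:
Individual areas: |Parcel A| = 24, |Parcel B| = 6.
|Parcel A∩Parcel B|: x∈[3,5], y∈[5,7] → 2·2 = 4.
|Parcel A ∪ Parcel B| = 30 − 4 = 26.00.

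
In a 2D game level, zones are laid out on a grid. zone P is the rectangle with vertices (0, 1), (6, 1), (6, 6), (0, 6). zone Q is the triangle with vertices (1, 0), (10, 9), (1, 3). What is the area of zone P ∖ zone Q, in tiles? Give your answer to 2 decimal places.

|zone P| = 30, |zone P∩zone Q| = 10.25.
|zone P ∖ zone Q| = |zone P| − |zone P∩zone Q| = 30 − 10.25 = 19.75.

19.75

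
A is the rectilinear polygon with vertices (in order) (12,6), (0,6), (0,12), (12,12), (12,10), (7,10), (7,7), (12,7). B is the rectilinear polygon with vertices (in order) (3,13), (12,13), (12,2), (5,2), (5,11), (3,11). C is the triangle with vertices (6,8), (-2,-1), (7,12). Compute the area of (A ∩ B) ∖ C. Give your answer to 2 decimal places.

|A ∩ B| = 29.
|(A ∩ B) ∩ C| = 3.6736.
|(A ∩ B) ∖ C| = 29 − 3.6736 = 25.33.

25.33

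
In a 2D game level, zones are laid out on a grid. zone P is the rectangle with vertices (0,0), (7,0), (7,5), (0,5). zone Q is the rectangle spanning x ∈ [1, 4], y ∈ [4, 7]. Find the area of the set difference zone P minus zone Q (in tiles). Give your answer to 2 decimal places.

32.00

|zone P∩zone Q|: x∈[1,4], y∈[4,5] → 3·1 = 3.
|zone P| = 35.
|zone P ∖ zone Q| = |zone P| − |zone P∩zone Q| = 35 − 3 = 32.00.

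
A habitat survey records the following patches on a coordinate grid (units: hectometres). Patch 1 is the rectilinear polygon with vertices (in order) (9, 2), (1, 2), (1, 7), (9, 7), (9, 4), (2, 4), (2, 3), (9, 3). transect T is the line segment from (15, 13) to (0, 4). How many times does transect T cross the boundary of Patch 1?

The segment meets the boundary at (1,4.6), (5,7).

2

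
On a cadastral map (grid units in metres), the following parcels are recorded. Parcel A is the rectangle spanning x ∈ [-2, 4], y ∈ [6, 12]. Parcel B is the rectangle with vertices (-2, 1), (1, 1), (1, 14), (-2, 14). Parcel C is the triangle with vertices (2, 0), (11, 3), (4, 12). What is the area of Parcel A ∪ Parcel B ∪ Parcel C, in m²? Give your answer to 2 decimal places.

105.00

By inclusion–exclusion:
Individual areas: |Parcel A| = 36, |Parcel B| = 39, |Parcel C| = 51.
|Parcel A∩Parcel B|: x∈[-2,1], y∈[6,12] → 3·6 = 18.
|Parcel A∩Parcel C| = 3.
|Parcel B∩Parcel C| = 0.
|Parcel A∩Parcel B∩Parcel C| = 0.
|Parcel A ∪ Parcel B ∪ Parcel C| = 126 − 21 + 0 = 105.00.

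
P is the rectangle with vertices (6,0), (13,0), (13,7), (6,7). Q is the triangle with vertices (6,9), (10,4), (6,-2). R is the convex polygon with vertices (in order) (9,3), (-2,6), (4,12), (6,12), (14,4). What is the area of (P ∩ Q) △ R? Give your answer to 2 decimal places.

|P ∩ Q| = 19.0667.
|(P ∩ Q) ∩ R| = 10.8266.
|(P ∩ Q) △ R| = 19.0667 + 75 − 21.6531 = 72.41.

72.41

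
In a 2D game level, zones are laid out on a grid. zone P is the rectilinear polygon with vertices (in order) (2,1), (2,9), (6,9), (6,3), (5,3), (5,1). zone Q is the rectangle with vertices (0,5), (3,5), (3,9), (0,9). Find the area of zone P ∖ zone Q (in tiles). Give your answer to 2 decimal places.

26.00

|zone P| = 30, |zone P∩zone Q| = 4.
|zone P ∖ zone Q| = |zone P| − |zone P∩zone Q| = 30 − 4 = 26.00.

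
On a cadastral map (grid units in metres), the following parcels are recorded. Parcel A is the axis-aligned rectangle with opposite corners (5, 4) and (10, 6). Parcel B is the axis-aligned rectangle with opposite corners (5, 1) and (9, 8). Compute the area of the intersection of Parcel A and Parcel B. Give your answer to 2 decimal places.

|Parcel A∩Parcel B|: x∈[5,9], y∈[4,6] → 4·2 = 8.

8.00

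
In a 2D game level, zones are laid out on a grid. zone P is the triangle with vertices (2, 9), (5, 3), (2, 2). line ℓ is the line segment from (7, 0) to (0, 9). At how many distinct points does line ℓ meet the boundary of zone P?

2

The segment meets the boundary at (2,6.429), (4.735,2.912).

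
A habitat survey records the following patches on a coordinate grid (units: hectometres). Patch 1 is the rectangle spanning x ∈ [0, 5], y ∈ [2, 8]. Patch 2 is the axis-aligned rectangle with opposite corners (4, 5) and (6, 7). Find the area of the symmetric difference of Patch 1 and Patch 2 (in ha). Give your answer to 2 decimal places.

30.00

|Patch 1∩Patch 2|: x∈[4,5], y∈[5,7] → 1·2 = 2.
|Patch 1 △ Patch 2| = |Patch 1| + |Patch 2| − 2·|Patch 1∩Patch 2| = 30 + 4 − 4 = 30.00.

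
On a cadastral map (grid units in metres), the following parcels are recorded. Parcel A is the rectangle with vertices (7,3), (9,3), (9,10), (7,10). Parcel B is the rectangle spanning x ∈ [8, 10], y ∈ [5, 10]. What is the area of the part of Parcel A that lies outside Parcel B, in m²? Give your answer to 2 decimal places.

|Parcel A∩Parcel B|: x∈[8,9], y∈[5,10] → 1·5 = 5.
|Parcel A| = 14.
|Parcel A ∖ Parcel B| = |Parcel A| − |Parcel A∩Parcel B| = 14 − 5 = 9.00.

9.00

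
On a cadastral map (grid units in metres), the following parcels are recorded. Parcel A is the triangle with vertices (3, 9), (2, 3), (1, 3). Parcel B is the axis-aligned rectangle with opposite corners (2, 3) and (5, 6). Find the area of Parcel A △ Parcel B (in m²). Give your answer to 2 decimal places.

|Parcel A| = 3, |Parcel B| = 9, |Parcel A∩Parcel B| = 0.75.
|Parcel A △ Parcel B| = |Parcel A| + |Parcel B| − 2·|Parcel A∩Parcel B| = 3 + 9 − 1.5 = 10.50.

10.50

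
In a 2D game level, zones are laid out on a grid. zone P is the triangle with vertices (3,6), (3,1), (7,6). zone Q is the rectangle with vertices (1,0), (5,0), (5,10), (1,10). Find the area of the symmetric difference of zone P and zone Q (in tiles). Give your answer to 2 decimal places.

|zone P| = 10, |zone Q| = 40, |zone P∩zone Q| = 7.5.
|zone P △ zone Q| = |zone P| + |zone Q| − 2·|zone P∩zone Q| = 10 + 40 − 15 = 35.00.

35.00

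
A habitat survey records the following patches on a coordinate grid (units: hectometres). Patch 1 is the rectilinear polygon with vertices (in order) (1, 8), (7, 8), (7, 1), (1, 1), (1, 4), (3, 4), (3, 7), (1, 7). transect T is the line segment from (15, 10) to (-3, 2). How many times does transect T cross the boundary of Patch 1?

4

The segment meets the boundary at (1.5,4), (3,4.667), (1,3.778), (7,6.444).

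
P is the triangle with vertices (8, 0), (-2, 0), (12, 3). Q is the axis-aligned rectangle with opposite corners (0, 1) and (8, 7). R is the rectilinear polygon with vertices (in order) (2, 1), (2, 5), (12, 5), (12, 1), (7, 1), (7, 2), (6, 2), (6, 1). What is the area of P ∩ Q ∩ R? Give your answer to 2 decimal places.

2.23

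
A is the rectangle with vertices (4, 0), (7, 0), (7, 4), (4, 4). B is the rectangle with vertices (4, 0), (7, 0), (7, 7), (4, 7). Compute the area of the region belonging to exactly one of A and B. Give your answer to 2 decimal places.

|A∩B|: x∈[4,7], y∈[0,4] → 3·4 = 12.
|A △ B| = |A| + |B| − 2·|A∩B| = 12 + 21 − 24 = 9.00.

9.00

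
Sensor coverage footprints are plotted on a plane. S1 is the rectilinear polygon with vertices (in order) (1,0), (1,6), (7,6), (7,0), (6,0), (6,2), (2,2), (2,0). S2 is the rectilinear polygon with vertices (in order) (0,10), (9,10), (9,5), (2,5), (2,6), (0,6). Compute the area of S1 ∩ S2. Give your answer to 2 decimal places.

5.00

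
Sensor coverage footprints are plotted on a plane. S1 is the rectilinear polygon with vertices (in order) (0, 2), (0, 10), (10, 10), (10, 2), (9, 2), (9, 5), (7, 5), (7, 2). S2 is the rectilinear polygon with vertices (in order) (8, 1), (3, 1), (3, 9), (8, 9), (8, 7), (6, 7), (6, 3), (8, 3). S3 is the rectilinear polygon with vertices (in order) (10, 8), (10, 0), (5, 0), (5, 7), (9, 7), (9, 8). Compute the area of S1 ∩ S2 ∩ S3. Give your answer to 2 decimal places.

6.00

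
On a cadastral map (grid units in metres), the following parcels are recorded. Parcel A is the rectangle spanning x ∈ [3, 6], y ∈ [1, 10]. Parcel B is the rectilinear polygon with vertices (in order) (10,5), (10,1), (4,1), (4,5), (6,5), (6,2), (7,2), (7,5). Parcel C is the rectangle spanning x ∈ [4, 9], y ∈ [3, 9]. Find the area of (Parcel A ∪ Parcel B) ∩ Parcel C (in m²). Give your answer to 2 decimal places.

16.00

|Parcel A ∪ Parcel B| = 40.
|(Parcel A ∪ Parcel B) ∩ Parcel C| = 16.00.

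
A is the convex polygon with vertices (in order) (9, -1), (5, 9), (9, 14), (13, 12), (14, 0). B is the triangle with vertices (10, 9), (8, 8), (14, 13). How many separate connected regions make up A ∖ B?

A ∖ B is a single connected region.

1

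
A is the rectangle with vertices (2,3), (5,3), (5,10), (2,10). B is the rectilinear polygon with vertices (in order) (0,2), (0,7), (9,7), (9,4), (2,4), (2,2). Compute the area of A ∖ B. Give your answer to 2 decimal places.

12.00

|A| = 21, |A∩B| = 9.
|A ∖ B| = |A| − |A∩B| = 21 − 9 = 12.00.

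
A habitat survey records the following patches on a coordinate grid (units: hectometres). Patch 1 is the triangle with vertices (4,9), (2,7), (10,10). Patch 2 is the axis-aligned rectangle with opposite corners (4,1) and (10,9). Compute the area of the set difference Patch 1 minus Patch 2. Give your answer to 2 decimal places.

|Patch 1| = 5, |Patch 1∩Patch 2| = 2.0833.
|Patch 1 ∖ Patch 2| = |Patch 1| − |Patch 1∩Patch 2| = 5 − 2.0833 = 2.92.

2.92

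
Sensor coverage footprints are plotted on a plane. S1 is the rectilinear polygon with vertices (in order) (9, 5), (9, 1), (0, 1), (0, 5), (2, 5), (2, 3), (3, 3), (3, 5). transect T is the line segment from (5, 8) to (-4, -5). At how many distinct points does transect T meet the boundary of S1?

The segment meets the boundary at (0.154,1), (2,3.667).

2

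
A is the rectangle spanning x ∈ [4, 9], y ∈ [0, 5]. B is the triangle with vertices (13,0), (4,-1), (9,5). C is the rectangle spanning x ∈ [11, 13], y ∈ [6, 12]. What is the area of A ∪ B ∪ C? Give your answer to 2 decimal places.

51.08

By inclusion–exclusion:
Individual areas: |A| = 25, |B| = 24.5, |C| = 12.
|A∩B| = 10.4167.
|A∩C| = 0 (no overlap).
|B∩C| = 0.
|A∩B∩C| = 0.
|A ∪ B ∪ C| = 61.5 − 10.4167 + 0 = 51.08.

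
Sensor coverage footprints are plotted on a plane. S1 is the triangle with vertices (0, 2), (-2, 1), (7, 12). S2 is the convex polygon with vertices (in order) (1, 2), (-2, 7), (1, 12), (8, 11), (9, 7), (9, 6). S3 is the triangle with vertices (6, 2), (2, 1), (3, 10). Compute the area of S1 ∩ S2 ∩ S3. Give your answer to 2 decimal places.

0.99

The intersection is the polygon with vertices (2.509,5.585), (2.629,6.657), (3.743,8.019), (3.907,7.581).
By the shoelace formula its area is 0.99.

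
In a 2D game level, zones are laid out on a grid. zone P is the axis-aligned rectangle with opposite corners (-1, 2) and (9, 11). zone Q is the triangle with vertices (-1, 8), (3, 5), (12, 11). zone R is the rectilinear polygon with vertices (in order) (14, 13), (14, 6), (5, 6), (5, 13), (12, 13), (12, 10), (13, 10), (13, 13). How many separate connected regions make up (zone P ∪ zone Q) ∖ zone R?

1

(zone P ∪ zone Q) ∖ zone R is a single connected region.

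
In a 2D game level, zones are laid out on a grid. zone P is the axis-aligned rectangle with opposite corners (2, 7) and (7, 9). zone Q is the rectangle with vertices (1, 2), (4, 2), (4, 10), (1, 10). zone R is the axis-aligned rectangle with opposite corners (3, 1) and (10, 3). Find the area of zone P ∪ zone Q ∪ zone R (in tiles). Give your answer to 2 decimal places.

43.00

By inclusion–exclusion:
Individual areas: |zone P| = 10, |zone Q| = 24, |zone R| = 14.
|zone P∩zone Q|: x∈[2,4], y∈[7,9] → 2·2 = 4.
|zone P∩zone R| = 0 (no overlap).
|zone Q∩zone R|: x∈[3,4], y∈[2,3] → 1·1 = 1.
|zone P∩zone Q∩zone R| = 0.
|zone P ∪ zone Q ∪ zone R| = 48 − 5 + 0 = 43.00.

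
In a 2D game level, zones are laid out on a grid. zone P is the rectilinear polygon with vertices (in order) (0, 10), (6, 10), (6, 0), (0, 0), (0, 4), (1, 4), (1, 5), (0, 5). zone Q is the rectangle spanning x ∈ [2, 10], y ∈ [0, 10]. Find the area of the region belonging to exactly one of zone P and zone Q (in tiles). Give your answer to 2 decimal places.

|zone P| = 59, |zone Q| = 80, |zone P∩zone Q| = 40.
|zone P △ zone Q| = |zone P| + |zone Q| − 2·|zone P∩zone Q| = 59 + 80 − 80 = 59.00.

59.00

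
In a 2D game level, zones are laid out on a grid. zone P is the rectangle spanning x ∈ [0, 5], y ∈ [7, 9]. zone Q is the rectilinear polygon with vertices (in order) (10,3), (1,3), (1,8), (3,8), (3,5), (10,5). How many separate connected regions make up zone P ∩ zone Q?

1

zone P ∩ zone Q is a single connected region.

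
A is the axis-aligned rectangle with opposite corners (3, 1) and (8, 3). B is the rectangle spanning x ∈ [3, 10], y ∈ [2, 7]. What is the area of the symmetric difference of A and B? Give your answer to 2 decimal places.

35.00

|A∩B|: x∈[3,8], y∈[2,3] → 5·1 = 5.
|A △ B| = |A| + |B| − 2·|A∩B| = 10 + 35 − 10 = 35.00.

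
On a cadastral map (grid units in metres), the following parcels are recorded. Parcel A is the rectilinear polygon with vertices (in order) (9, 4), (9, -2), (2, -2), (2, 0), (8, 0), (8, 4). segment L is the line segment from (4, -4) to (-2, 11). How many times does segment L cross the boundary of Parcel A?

The segment meets the boundary at (2.4,0), (3.2,-2).

2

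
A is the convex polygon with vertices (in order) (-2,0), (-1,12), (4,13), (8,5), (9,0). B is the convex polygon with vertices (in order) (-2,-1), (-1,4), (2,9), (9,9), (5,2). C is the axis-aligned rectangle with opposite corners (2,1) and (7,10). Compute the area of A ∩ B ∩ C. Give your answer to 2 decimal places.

32.33

The intersection is the polygon with vertices (5,2), (2.667,1), (2,1), (2,9), (6,9), (7,7), (7,5.5).
By the shoelace formula its area is 32.33.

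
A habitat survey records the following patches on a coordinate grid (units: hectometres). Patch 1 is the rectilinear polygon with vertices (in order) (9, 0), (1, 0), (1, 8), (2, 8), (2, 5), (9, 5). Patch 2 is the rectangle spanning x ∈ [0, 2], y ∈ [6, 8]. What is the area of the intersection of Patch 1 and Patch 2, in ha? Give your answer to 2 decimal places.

The intersection is the polygon with vertices (1,8), (2,8), (2,6), (1,6).
By the shoelace formula its area is 2.00.

2.00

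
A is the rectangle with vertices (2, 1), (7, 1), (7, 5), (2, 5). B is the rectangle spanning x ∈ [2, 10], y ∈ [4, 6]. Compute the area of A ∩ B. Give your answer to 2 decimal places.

5.00

|A∩B|: x∈[2,7], y∈[4,5] → 5·1 = 5.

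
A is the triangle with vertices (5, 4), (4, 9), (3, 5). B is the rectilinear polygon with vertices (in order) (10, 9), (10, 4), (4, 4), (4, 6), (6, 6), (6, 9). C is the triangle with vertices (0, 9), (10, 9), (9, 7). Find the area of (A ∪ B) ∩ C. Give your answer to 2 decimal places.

6.18

|A ∪ B| = 27.15.
|(A ∪ B) ∩ C| = 6.18.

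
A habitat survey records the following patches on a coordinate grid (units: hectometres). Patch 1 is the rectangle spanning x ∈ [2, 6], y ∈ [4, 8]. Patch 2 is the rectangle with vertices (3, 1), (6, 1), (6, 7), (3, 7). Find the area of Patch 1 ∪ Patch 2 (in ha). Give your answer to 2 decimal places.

By inclusion–exclusion:
Individual areas: |Patch 1| = 16, |Patch 2| = 18.
|Patch 1∩Patch 2|: x∈[3,6], y∈[4,7] → 3·3 = 9.
|Patch 1 ∪ Patch 2| = 34 − 9 = 25.00.

25.00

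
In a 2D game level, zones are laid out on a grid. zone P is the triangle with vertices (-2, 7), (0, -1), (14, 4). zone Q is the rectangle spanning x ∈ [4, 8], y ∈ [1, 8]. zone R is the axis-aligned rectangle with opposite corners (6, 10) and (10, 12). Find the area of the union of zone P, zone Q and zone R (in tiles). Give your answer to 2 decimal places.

80.03

By inclusion–exclusion:
Individual areas: |zone P| = 61, |zone Q| = 28, |zone R| = 8.
|zone P∩zone Q| = 16.9714.
|zone P∩zone R| = 0.
|zone Q∩zone R| = 0 (no overlap).
|zone P∩zone Q∩zone R| = 0.
|zone P ∪ zone Q ∪ zone R| = 97 − 16.9714 + 0 = 80.03.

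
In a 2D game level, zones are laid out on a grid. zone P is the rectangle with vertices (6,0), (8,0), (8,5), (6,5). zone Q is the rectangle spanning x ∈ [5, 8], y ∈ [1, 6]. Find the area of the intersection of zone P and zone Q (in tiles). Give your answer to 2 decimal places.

|zone P∩zone Q|: x∈[6,8], y∈[1,5] → 2·4 = 8.

8.00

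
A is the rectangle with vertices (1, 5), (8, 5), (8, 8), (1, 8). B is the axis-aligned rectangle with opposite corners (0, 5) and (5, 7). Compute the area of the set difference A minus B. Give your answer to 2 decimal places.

|A∩B|: x∈[1,5], y∈[5,7] → 4·2 = 8.
|A| = 21.
|A ∖ B| = |A| − |A∩B| = 21 − 8 = 13.00.

13.00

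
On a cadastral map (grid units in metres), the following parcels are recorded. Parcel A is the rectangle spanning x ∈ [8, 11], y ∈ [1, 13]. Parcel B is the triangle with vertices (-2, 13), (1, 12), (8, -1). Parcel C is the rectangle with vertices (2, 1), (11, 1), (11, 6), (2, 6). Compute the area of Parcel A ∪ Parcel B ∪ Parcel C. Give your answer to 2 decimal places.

78.04

By inclusion–exclusion:
Individual areas: |Parcel A| = 36, |Parcel B| = 16, |Parcel C| = 45.
|Parcel A∩Parcel B| = 0.
|Parcel A∩Parcel C|: x∈[8,11], y∈[1,6] → 3·5 = 15.
|Parcel B∩Parcel C| = 3.956.
|Parcel A∩Parcel B∩Parcel C| = 0.
|Parcel A ∪ Parcel B ∪ Parcel C| = 97 − 18.956 + 0 = 78.04.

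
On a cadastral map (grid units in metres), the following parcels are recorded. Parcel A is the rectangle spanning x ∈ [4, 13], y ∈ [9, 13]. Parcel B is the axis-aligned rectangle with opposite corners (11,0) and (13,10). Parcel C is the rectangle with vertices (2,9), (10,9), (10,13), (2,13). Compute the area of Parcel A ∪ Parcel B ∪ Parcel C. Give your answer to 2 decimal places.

By inclusion–exclusion:
Individual areas: |Parcel A| = 36, |Parcel B| = 20, |Parcel C| = 32.
|Parcel A∩Parcel B|: x∈[11,13], y∈[9,10] → 2·1 = 2.
|Parcel A∩Parcel C|: x∈[4,10], y∈[9,13] → 6·4 = 24.
|Parcel B∩Parcel C| = 0 (no overlap).
|Parcel A∩Parcel B∩Parcel C| = 0.
|Parcel A ∪ Parcel B ∪ Parcel C| = 88 − 26 + 0 = 62.00.

62.00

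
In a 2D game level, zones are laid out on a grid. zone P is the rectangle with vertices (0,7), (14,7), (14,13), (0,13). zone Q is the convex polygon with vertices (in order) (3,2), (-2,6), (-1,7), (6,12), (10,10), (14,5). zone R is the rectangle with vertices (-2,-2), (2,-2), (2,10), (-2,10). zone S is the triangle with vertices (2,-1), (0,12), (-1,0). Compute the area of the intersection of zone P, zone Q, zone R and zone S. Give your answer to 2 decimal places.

The intersection is the polygon with vertices (0.594,8.139), (0.769,7), (0,7), (0,7.714).
By the shoelace formula its area is 0.65.

0.65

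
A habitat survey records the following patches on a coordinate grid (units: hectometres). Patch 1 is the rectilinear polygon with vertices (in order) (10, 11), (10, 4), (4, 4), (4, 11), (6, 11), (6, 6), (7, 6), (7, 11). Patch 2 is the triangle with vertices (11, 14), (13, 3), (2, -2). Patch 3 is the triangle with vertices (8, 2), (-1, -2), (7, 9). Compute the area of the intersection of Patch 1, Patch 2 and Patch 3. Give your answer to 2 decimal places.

3.66

The intersection is the polygon with vertices (5.375,4), (6.5,6), (7,6), (7,6.889), (7.24,7.316), (7.714,4).
By the shoelace formula its area is 3.66.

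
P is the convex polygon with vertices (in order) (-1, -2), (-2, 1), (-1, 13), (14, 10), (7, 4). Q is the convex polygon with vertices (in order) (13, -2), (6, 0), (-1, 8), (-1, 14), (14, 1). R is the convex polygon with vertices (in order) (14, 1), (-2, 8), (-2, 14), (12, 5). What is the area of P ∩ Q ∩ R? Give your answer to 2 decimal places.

39.29

The intersection is the polygon with vertices (8.779,5.525), (7.048,4.041), (-0.38,7.291), (-1,8), (-1,13), (-0.194,12.839), (1.872,11.511).
By the shoelace formula its area is 39.29.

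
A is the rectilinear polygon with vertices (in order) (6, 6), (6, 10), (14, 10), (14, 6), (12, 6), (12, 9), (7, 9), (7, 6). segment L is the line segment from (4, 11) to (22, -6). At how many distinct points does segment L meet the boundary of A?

2

The segment meets the boundary at (7,8.167), (6,9.111).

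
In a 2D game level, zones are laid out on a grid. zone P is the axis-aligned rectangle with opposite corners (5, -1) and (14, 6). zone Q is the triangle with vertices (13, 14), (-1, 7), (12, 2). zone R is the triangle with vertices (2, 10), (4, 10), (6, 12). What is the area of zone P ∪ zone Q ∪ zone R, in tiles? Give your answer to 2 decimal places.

By inclusion–exclusion:
Individual areas: |zone P| = 63, |zone Q| = 80.5, |zone R| = 2.
|zone P∩zone Q| = 19.2436.
|zone P∩zone R| = 0.
|zone Q∩zone R| = 0.
|zone P∩zone Q∩zone R| = 0.
|zone P ∪ zone Q ∪ zone R| = 145.5 − 19.2436 + 0 = 126.26.

126.26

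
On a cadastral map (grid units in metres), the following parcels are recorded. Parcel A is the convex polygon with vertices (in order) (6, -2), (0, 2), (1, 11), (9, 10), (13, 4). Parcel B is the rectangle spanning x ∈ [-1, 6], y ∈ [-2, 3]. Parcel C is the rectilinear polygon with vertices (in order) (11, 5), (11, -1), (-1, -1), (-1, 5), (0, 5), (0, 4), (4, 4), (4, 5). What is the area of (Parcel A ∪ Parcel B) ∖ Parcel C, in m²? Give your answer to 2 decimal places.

|Parcel A ∪ Parcel B| = 128.5556.
|(Parcel A ∪ Parcel B) ∩ Parcel C| = 59.5357.
|(Parcel A ∪ Parcel B) ∖ Parcel C| = 128.5556 − 59.5357 = 69.02.

69.02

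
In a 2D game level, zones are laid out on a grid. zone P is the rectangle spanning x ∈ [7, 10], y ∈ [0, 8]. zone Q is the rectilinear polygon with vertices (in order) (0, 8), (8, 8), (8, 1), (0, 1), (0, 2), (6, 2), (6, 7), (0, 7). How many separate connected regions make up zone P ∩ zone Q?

1

zone P ∩ zone Q is a single connected region.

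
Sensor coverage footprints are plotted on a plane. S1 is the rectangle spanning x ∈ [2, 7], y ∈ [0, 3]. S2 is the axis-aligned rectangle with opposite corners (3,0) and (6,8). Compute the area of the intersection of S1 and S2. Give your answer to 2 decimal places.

9.00

|S1∩S2|: x∈[3,6], y∈[0,3] → 3·3 = 9.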